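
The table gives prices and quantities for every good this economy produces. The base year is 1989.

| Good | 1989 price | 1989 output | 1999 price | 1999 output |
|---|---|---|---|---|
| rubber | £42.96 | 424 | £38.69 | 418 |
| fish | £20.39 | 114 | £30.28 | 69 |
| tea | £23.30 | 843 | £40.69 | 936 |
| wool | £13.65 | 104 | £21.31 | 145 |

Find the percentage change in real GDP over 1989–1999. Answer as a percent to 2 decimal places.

3.73%

Real GDP 1989 = Nominal GDP 1989 = 42.96·424 + 20.39·114 + 23.30·843 + 13.65·104 = 41601.00.
Real GDP 1999 (at 1989 prices) = 42.96·418 + 20.39·69 + 23.30·936 + 13.65·145 = 43152.24.
Real growth = 43152.24/41601.00 − 1 = 0.0373.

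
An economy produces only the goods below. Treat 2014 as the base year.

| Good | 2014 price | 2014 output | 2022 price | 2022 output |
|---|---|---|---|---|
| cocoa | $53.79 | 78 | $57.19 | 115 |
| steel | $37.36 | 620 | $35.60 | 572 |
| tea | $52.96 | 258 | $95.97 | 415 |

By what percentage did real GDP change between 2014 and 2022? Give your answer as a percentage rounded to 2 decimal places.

Real GDP 2014 = Nominal GDP 2014 = 53.79·78 + 37.36·620 + 52.96·258 = 41022.50.
Real GDP 2022 (at 2014 prices) = 53.79·115 + 37.36·572 + 52.96·415 = 49534.17.
Real growth = 49534.17/41022.50 − 1 = 0.2075.

20.75%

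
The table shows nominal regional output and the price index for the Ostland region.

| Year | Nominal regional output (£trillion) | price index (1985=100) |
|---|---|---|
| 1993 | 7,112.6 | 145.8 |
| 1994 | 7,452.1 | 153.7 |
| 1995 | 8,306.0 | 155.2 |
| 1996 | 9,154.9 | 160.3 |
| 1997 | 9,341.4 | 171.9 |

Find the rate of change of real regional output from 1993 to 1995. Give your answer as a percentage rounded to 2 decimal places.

Real regional output 1993 = 7112.6/1.458 = 4878.33.
Real regional output 1995 = 8306.0/1.552 = 5351.80.
Change = 5351.80/4878.33 − 1 = 0.0971.

9.71%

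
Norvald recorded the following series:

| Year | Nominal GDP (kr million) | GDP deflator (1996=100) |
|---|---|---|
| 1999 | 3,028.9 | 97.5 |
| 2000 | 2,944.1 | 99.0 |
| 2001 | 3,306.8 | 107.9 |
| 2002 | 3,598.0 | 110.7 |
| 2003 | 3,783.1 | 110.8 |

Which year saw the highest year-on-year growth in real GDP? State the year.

2002

2000: real = 2944.1/0.990 = 2973.84; growth vs 1999 (3106.56) = -4.27%.
2001: real = 3306.8/1.079 = 3064.69; growth vs 2000 (2973.84) = 3.05%.
2002: real = 3598.0/1.107 = 3250.23; growth vs 2001 (3064.69) = 6.05%.
2003: real = 3783.1/1.108 = 3414.35; growth vs 2002 (3250.23) = 5.05%.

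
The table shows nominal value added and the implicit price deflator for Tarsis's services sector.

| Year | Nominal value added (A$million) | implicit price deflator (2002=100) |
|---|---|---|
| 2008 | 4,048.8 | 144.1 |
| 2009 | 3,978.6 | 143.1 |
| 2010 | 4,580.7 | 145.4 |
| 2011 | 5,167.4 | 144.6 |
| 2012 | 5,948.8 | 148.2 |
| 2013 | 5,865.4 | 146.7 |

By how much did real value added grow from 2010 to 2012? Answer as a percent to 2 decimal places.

Real value added 2010 = 4580.7/1.454 = 3150.41.
Real value added 2012 = 5948.8/1.482 = 4014.04.
Change = 4014.04/3150.41 − 1 = 0.2741.

27.41%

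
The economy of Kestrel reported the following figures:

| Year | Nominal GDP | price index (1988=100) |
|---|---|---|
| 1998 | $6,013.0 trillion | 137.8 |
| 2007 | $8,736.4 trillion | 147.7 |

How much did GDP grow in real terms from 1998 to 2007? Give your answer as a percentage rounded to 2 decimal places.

35.55%

Real GDP 1998 = 6013.0 / 1.378 = 4363.57.
Real GDP 2007 = 8736.4 / 1.477 = 5914.96.
Real growth = 5914.96 / 4363.57 − 1 = 0.3555.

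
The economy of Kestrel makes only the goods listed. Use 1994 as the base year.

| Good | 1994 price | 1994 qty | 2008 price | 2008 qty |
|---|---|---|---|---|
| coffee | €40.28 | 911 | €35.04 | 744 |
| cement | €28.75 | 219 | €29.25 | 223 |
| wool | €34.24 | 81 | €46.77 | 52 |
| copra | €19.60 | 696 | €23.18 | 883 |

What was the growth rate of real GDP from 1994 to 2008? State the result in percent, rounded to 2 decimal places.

Real GDP 1994 = Nominal GDP 1994 = 40.28·911 + 28.75·219 + 34.24·81 + 19.60·696 = 59406.37.
Real GDP 2008 (at 1994 prices) = 40.28·744 + 28.75·223 + 34.24·52 + 19.60·883 = 55466.85.
Real growth = 55466.85/59406.37 − 1 = -0.0663.

-6.63%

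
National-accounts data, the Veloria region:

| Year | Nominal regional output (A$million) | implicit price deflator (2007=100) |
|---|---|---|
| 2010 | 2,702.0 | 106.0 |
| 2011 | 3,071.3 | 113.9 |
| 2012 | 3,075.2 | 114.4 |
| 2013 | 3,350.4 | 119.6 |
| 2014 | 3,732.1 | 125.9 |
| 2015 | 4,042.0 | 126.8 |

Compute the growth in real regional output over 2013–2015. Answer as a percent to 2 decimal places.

13.79%

Real regional output 2013 = 3350.4/1.196 = 2801.34.
Real regional output 2015 = 4042.0/1.268 = 3187.70.
Change = 3187.70/2801.34 − 1 = 0.1379.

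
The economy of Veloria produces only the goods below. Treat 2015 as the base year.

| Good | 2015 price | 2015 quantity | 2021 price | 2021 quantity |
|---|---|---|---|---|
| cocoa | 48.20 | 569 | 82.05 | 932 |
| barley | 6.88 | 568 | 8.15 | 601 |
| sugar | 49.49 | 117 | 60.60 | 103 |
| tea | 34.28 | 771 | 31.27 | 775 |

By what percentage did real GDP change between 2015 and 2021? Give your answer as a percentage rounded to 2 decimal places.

Real GDP 2015 = Nominal GDP 2015 = 48.20·569 + 6.88·568 + 49.49·117 + 34.28·771 = 63553.85.
Real GDP 2021 (at 2015 prices) = 48.20·932 + 6.88·601 + 49.49·103 + 34.28·775 = 80721.75.
Real growth = 80721.75/63553.85 − 1 = 0.2701.

27.01%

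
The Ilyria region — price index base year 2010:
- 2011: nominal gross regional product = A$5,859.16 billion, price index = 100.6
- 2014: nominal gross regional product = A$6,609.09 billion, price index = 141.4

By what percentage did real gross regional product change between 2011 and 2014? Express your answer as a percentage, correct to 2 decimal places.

Real gross regional product 2011 = 5859.16 / 1.006 = 5824.21.
Real gross regional product 2014 = 6609.09 / 1.414 = 4674.04.
Real growth = 4674.04 / 5824.21 − 1 = -0.1975.

-19.75%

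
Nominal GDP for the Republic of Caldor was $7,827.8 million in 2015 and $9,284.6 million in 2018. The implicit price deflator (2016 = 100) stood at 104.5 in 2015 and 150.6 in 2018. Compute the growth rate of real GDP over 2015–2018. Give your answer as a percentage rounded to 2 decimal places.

Real GDP 2015 = 7827.8 / 1.045 = 7490.72.
Real GDP 2018 = 9284.6 / 1.506 = 6165.07.
Real growth = 6165.07 / 7490.72 − 1 = -0.1770.

-17.70%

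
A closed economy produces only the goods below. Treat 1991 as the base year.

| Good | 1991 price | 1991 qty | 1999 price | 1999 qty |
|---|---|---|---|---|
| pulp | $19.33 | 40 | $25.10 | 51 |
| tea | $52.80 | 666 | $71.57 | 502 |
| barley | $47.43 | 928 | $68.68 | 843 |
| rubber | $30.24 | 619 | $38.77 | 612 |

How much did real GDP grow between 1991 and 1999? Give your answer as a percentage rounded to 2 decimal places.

Real GDP 1991 = Nominal GDP 1991 = 19.33·40 + 52.80·666 + 47.43·928 + 30.24·619 = 98671.60.
Real GDP 1999 (at 1991 prices) = 19.33·51 + 52.80·502 + 47.43·843 + 30.24·612 = 85981.80.
Real growth = 85981.80/98671.60 − 1 = -0.1286.

-12.86%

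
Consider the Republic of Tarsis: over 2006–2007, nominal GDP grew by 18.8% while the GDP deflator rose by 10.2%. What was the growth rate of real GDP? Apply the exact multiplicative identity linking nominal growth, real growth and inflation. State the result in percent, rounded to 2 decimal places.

(1 + g_nom) = (1 + g_real)(1 + π), so g_real = 1.1880 / 1.1020 − 1 = 0.07804.

7.80%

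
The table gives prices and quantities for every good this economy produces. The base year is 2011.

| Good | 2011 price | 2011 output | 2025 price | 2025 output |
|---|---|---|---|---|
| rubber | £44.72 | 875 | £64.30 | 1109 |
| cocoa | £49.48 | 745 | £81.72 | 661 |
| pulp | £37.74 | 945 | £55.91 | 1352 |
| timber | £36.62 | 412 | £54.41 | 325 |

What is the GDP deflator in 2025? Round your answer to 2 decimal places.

Nominal GDP 2025 = 64.30·1109 + 81.72·661 + 55.91·1352 + 54.41·325 = 218599.19.
Real GDP 2025 (at 2011 prices) = 44.72·1109 + 49.48·661 + 37.74·1352 + 36.62·325 = 145226.74.
Deflator = Nominal/Real × 100 = 218599.19/145226.74 × 100 = 150.523.

150.52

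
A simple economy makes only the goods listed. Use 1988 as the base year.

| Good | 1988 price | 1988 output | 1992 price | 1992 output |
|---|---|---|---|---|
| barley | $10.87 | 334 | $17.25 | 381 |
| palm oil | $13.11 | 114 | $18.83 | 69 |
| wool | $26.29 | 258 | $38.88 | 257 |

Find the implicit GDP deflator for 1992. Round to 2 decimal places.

Nominal GDP 1992 = 17.25·381 + 18.83·69 + 38.88·257 = 17863.68.
Real GDP 1992 (at 1988 prices) = 10.87·381 + 13.11·69 + 26.29·257 = 11802.59.
Deflator = Nominal/Real × 100 = 17863.68/11802.59 × 100 = 151.354.

151.35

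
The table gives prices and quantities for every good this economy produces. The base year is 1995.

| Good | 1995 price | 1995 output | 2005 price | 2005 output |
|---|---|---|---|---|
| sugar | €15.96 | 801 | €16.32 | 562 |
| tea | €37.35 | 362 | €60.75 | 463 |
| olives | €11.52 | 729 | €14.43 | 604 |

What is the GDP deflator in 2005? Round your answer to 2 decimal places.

138.51

Nominal GDP 2005 = 16.32·562 + 60.75·463 + 14.43·604 = 46014.81.
Real GDP 2005 (at 1995 prices) = 15.96·562 + 37.35·463 + 11.52·604 = 33220.65.
Deflator = Nominal/Real × 100 = 46014.81/33220.65 × 100 = 138.513.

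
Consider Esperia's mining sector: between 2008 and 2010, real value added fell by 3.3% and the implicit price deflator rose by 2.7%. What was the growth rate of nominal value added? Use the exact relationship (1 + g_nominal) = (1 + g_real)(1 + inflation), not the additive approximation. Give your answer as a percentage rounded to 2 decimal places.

(1 + g_nom) = (1 + g_real)(1 + π) = 0.9670 × 1.0270 = 0.99311.

-0.69%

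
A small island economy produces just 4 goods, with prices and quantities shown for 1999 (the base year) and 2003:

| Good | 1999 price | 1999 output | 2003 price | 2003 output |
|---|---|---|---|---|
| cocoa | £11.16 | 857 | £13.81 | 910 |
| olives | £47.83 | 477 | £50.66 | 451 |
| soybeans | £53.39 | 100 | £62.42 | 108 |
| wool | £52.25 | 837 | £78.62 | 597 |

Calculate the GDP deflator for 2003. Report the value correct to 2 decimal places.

129.71

Nominal GDP 2003 = 13.81·910 + 50.66·451 + 62.42·108 + 78.62·597 = 89092.26.
Real GDP 2003 (at 1999 prices) = 11.16·910 + 47.83·451 + 53.39·108 + 52.25·597 = 68686.30.
Deflator = Nominal/Real × 100 = 89092.26/68686.30 × 100 = 129.709.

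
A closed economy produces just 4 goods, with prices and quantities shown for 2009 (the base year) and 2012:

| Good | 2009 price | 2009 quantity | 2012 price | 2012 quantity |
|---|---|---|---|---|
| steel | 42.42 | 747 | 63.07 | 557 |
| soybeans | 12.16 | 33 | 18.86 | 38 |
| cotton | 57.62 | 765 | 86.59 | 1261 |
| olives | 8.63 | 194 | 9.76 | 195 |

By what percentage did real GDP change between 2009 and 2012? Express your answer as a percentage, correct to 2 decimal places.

Real GDP 2009 = Nominal GDP 2009 = 42.42·747 + 12.16·33 + 57.62·765 + 8.63·194 = 77842.54.
Real GDP 2012 (at 2009 prices) = 42.42·557 + 12.16·38 + 57.62·1261 + 8.63·195 = 98431.69.
Real growth = 98431.69/77842.54 − 1 = 0.2645.

26.45%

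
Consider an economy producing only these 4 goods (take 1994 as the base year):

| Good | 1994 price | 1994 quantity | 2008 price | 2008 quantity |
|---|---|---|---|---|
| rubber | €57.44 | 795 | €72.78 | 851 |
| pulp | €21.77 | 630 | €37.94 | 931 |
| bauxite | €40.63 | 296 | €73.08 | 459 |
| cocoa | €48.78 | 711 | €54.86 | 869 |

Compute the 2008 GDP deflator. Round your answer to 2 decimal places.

Nominal GDP 2008 = 72.78·851 + 37.94·931 + 73.08·459 + 54.86·869 = 178474.98.
Real GDP 2008 (at 1994 prices) = 57.44·851 + 21.77·931 + 40.63·459 + 48.78·869 = 130188.30.
Deflator = Nominal/Real × 100 = 178474.98/130188.30 × 100 = 137.090.

137.09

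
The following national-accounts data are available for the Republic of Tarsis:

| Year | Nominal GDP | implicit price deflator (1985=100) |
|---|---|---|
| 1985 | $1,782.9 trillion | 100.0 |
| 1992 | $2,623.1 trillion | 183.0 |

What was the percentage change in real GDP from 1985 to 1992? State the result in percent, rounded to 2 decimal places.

Real GDP 1985 = 1782.9 / 1.000 = 1782.90.
Real GDP 1992 = 2623.1 / 1.830 = 1433.39.
Real growth = 1433.39 / 1782.90 − 1 = -0.1960.

-19.60%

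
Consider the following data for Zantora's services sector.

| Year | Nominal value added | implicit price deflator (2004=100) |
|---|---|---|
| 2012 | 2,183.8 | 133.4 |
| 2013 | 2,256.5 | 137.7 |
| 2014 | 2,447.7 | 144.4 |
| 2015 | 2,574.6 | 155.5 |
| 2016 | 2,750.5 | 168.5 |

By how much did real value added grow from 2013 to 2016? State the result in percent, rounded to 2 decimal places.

Real value added 2013 = 2256.5/1.377 = 1638.71.
Real value added 2016 = 2750.5/1.685 = 1632.34.
Change = 1632.34/1638.71 − 1 = -0.0039.

-0.39%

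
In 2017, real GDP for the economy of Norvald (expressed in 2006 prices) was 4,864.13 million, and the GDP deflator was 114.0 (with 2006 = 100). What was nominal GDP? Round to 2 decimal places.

Nominal GDP = Real × (GDP deflator/100) = 4864.13 × 1.140 = 5545.11.

5,545.11 million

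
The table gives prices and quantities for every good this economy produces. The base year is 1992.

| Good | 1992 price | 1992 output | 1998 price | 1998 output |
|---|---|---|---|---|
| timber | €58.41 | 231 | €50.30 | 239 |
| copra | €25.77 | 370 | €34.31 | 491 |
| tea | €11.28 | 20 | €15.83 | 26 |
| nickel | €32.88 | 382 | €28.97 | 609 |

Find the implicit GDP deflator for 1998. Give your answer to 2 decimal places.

Nominal GDP 1998 = 50.30·239 + 34.31·491 + 15.83·26 + 28.97·609 = 46922.22.
Real GDP 1998 (at 1992 prices) = 58.41·239 + 25.77·491 + 11.28·26 + 32.88·609 = 46930.26.
Deflator = Nominal/Real × 100 = 46922.22/46930.26 × 100 = 99.983.

99.98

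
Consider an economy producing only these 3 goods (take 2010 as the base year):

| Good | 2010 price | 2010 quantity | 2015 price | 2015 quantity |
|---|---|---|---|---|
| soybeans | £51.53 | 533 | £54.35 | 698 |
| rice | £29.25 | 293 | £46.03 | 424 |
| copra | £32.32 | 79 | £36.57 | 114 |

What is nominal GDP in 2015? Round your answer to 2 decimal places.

Nominal GDP 2015 = Σ (p_2015 × q_2015) = 54.35·698 + 46.03·424 + 36.57·114 = 61622.00.

£61622.00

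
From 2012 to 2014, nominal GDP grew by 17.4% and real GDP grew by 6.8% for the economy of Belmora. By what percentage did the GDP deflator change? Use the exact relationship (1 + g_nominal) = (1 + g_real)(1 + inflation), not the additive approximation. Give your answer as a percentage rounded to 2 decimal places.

(1 + g_nom) = (1 + g_real)(1 + π), so π = 1.1740 / 1.0680 − 1 = 0.09925.

9.93%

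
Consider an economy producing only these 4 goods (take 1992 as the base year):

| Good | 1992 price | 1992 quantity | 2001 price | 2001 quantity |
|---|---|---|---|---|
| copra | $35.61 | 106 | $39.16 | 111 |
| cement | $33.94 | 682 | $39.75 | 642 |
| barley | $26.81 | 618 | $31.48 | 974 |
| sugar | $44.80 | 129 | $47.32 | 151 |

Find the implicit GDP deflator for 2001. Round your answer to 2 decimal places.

Nominal GDP 2001 = 39.16·111 + 39.75·642 + 31.48·974 + 47.32·151 = 67673.10.
Real GDP 2001 (at 1992 prices) = 35.61·111 + 33.94·642 + 26.81·974 + 44.80·151 = 58619.93.
Deflator = Nominal/Real × 100 = 67673.10/58619.93 × 100 = 115.444.

115.44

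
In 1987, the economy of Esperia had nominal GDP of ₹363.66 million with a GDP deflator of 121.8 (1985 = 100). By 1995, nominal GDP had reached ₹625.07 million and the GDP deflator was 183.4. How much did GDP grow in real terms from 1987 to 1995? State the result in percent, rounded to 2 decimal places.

Real GDP 1987 = 363.66 / 1.218 = 298.57.
Real GDP 1995 = 625.07 / 1.834 = 340.82.
Real growth = 340.82 / 298.57 − 1 = 0.1415.

14.15%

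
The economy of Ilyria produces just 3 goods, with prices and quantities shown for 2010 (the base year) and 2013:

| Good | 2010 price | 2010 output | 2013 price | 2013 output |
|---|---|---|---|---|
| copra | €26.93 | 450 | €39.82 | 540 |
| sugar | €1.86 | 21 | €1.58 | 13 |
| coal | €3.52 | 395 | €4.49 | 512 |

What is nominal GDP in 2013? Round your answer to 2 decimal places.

Nominal GDP 2013 = Σ (p_2013 × q_2013) = 39.82·540 + 1.58·13 + 4.49·512 = 23822.22.

€23822.22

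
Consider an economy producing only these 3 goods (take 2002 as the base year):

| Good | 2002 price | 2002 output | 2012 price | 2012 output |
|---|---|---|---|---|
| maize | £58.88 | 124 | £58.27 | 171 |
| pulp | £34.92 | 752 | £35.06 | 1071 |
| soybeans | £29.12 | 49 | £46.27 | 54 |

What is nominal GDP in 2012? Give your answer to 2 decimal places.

£50012.01

Nominal GDP 2012 = Σ (p_2012 × q_2012) = 58.27·171 + 35.06·1071 + 46.27·54 = 50012.01.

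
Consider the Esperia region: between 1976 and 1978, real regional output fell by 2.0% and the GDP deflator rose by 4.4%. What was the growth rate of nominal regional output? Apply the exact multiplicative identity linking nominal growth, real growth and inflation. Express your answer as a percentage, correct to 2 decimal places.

2.31%

(1 + g_nom) = (1 + g_real)(1 + π) = 0.9800 × 1.0440 = 1.02312.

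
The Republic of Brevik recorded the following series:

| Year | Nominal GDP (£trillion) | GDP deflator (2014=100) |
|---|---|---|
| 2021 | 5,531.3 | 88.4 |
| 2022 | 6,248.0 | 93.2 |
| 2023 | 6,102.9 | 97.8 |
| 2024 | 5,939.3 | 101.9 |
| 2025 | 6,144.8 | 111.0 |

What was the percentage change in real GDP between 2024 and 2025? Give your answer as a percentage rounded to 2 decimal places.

-5.02%

Real GDP 2024 = 5939.3/1.019 = 5828.56.
Real GDP 2025 = 6144.8/1.110 = 5535.86.
Change = 5535.86/5828.56 − 1 = -0.0502.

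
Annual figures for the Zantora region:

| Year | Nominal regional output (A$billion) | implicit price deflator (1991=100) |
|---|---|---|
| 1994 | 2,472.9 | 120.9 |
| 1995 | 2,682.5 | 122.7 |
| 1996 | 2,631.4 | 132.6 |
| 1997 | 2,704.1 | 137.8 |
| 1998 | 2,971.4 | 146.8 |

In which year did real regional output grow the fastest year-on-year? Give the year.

1995: real = 2682.5/1.227 = 2186.23; growth vs 1994 (2045.41) = 6.88%.
1996: real = 2631.4/1.326 = 1984.46; growth vs 1995 (2186.23) = -9.23%.
1997: real = 2704.1/1.378 = 1962.34; growth vs 1996 (1984.46) = -1.11%.
1998: real = 2971.4/1.468 = 2024.11; growth vs 1997 (1962.34) = 3.15%.

1995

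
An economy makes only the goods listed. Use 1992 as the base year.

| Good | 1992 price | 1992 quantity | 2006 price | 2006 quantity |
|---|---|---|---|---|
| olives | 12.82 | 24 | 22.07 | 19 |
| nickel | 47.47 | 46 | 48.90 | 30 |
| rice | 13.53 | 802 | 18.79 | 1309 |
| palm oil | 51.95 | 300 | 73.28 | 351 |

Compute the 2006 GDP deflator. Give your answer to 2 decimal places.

138.79

Nominal GDP 2006 = 22.07·19 + 48.90·30 + 18.79·1309 + 73.28·351 = 52203.72.
Real GDP 2006 (at 1992 prices) = 12.82·19 + 47.47·30 + 13.53·1309 + 51.95·351 = 37612.90.
Deflator = Nominal/Real × 100 = 52203.72/37612.90 × 100 = 138.792.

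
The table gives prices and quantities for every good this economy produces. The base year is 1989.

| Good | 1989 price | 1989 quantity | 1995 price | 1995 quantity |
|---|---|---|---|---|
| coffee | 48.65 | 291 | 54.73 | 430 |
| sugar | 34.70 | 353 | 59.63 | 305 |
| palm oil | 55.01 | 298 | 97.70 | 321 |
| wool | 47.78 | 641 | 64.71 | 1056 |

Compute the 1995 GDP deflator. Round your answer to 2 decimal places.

141.96

Nominal GDP 1995 = 54.73·430 + 59.63·305 + 97.70·321 + 64.71·1056 = 141416.51.
Real GDP 1995 (at 1989 prices) = 48.65·430 + 34.70·305 + 55.01·321 + 47.78·1056 = 99616.89.
Deflator = Nominal/Real × 100 = 141416.51/99616.89 × 100 = 141.960.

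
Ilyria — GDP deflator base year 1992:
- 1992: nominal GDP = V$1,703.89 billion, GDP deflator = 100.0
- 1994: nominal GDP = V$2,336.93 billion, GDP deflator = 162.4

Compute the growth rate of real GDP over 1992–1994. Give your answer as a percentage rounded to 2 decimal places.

-15.55%

Deflate each year: 1992 → 1703.89/1.000 = 1703.89; 1994 → 2336.93/1.624 = 1439.00.
So real GDP changed by 1439.00/1703.89 − 1 = -0.1555, i.e. -15.55%.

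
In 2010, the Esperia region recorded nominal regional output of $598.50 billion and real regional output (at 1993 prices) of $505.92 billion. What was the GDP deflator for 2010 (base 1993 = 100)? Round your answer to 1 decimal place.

118.3

GDP deflator = (Nominal / Real) × 100 = 598.50 / 505.92 × 100 = 118.30.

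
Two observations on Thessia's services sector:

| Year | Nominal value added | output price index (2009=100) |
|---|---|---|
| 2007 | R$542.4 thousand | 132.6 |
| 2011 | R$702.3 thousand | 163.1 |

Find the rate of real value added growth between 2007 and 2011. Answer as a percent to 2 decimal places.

5.27%

Real value added 2007 = 542.4 / 1.326 = 409.05.
Real value added 2011 = 702.3 / 1.631 = 430.59.
Real growth = 430.59 / 409.05 − 1 = 0.0527.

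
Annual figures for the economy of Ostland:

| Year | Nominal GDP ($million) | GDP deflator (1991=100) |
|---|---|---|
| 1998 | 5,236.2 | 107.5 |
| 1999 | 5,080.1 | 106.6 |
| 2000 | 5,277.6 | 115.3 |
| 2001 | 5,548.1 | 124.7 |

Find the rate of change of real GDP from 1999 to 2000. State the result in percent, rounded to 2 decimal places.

-3.95%

Real GDP 1999 = 5080.1/1.066 = 4765.57.
Real GDP 2000 = 5277.6/1.153 = 4577.28.
Change = 4577.28/4765.57 − 1 = -0.0395.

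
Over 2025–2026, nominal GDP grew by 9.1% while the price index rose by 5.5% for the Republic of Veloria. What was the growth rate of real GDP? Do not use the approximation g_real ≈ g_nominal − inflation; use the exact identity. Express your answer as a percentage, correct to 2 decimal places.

3.41%

(1 + g_nom) = (1 + g_real)(1 + π), so g_real = 1.0910 / 1.0550 − 1 = 0.03412.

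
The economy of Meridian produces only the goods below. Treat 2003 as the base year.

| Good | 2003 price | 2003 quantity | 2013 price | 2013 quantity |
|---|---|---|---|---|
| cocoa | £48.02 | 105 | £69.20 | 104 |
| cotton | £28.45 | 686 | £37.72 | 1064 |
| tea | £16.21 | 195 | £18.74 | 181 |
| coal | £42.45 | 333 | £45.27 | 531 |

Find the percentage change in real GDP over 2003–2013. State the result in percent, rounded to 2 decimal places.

45.12%

Real GDP 2003 = Nominal GDP 2003 = 48.02·105 + 28.45·686 + 16.21·195 + 42.45·333 = 41855.60.
Real GDP 2013 (at 2003 prices) = 48.02·104 + 28.45·1064 + 16.21·181 + 42.45·531 = 60739.84.
Real growth = 60739.84/41855.60 − 1 = 0.4512.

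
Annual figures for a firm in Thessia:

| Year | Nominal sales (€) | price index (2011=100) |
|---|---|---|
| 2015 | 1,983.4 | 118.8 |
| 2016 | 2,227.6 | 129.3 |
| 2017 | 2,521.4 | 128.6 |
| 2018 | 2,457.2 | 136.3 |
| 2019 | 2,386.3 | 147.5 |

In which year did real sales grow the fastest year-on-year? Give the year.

2016: real = 2227.6/1.293 = 1722.82; growth vs 2015 (1669.53) = 3.19%.
2017: real = 2521.4/1.286 = 1960.65; growth vs 2016 (1722.82) = 13.80%.
2018: real = 2457.2/1.363 = 1802.79; growth vs 2017 (1960.65) = -8.05%.
2019: real = 2386.3/1.475 = 1617.83; growth vs 2018 (1802.79) = -10.26%.

2017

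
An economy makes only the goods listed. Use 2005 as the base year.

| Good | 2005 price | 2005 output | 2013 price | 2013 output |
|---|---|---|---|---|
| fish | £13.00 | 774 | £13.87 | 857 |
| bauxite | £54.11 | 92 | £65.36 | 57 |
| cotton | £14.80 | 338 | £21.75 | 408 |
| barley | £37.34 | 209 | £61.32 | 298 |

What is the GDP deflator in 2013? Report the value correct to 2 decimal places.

136.22

Nominal GDP 2013 = 13.87·857 + 65.36·57 + 21.75·408 + 61.32·298 = 42759.47.
Real GDP 2013 (at 2005 prices) = 13.00·857 + 54.11·57 + 14.80·408 + 37.34·298 = 31390.99.
Deflator = Nominal/Real × 100 = 42759.47/31390.99 × 100 = 136.216.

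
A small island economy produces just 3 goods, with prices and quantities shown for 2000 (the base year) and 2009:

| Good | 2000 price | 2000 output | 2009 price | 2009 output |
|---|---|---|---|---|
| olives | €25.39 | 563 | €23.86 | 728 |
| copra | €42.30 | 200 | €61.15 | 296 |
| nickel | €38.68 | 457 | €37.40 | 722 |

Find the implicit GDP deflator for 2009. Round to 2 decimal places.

Nominal GDP 2009 = 23.86·728 + 61.15·296 + 37.40·722 = 62473.28.
Real GDP 2009 (at 2000 prices) = 25.39·728 + 42.30·296 + 38.68·722 = 58931.68.
Deflator = Nominal/Real × 100 = 62473.28/58931.68 × 100 = 106.010.

106.01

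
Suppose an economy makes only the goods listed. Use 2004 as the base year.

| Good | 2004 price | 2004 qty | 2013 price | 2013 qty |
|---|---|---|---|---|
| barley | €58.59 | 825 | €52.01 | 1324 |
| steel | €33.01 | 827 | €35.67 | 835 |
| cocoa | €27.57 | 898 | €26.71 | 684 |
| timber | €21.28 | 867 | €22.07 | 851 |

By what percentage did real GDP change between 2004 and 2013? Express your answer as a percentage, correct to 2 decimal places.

Real GDP 2004 = Nominal GDP 2004 = 58.59·825 + 33.01·827 + 27.57·898 + 21.28·867 = 118843.64.
Real GDP 2013 (at 2004 prices) = 58.59·1324 + 33.01·835 + 27.57·684 + 21.28·851 = 142103.67.
Real growth = 142103.67/118843.64 − 1 = 0.1957.

19.57%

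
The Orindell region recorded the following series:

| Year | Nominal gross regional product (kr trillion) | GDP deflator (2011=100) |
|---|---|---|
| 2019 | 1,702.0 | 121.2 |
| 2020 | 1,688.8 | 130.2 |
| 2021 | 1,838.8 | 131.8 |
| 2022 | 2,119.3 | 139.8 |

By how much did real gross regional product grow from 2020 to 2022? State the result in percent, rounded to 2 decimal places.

Real gross regional product 2020 = 1688.8/1.302 = 1297.08.
Real gross regional product 2022 = 2119.3/1.398 = 1515.95.
Change = 1515.95/1297.08 − 1 = 0.1687.

16.87%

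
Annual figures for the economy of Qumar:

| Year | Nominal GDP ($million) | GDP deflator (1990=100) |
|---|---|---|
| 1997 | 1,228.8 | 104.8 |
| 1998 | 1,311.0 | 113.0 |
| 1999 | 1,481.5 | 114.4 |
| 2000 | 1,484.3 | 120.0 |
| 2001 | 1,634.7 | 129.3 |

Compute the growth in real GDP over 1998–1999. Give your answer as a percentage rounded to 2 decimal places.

11.62%

Real GDP 1998 = 1311.0/1.130 = 1160.18.
Real GDP 1999 = 1481.5/1.144 = 1295.02.
Change = 1295.02/1160.18 − 1 = 0.1162.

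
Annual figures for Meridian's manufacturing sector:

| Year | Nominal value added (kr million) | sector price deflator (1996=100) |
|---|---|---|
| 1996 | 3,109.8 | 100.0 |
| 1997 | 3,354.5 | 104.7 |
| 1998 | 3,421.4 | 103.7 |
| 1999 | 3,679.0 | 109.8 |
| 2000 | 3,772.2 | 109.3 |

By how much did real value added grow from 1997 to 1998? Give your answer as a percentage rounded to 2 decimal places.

2.98%

Real value added 1997 = 3354.5/1.047 = 3203.92.
Real value added 1998 = 3421.4/1.037 = 3299.32.
Change = 3299.32/3203.92 − 1 = 0.0298.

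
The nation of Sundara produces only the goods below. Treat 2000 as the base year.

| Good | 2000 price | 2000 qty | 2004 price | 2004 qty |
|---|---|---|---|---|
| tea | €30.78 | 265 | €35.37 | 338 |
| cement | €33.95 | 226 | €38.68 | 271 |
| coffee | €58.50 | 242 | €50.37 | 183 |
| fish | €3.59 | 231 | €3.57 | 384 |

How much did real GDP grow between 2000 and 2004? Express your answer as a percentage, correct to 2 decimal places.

2.83%

Real GDP 2000 = Nominal GDP 2000 = 30.78·265 + 33.95·226 + 58.50·242 + 3.59·231 = 30815.69.
Real GDP 2004 (at 2000 prices) = 30.78·338 + 33.95·271 + 58.50·183 + 3.59·384 = 31688.15.
Real growth = 31688.15/30815.69 − 1 = 0.0283.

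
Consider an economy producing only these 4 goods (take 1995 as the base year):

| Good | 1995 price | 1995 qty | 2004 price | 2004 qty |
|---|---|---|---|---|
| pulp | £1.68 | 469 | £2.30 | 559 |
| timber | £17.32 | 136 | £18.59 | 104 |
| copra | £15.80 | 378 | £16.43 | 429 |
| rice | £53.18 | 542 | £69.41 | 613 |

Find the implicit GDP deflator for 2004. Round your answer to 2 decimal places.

125.40

Nominal GDP 2004 = 2.30·559 + 18.59·104 + 16.43·429 + 69.41·613 = 52815.86.
Real GDP 2004 (at 1995 prices) = 1.68·559 + 17.32·104 + 15.80·429 + 53.18·613 = 42117.94.
Deflator = Nominal/Real × 100 = 52815.86/42117.94 × 100 = 125.400.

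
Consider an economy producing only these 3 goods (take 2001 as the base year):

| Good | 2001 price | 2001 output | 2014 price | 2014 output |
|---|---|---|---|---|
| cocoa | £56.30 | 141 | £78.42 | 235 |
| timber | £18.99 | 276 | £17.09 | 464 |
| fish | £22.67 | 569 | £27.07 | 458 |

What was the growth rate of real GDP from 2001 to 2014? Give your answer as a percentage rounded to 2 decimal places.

Real GDP 2001 = Nominal GDP 2001 = 56.30·141 + 18.99·276 + 22.67·569 = 26078.77.
Real GDP 2014 (at 2001 prices) = 56.30·235 + 18.99·464 + 22.67·458 = 32424.72.
Real growth = 32424.72/26078.77 − 1 = 0.2433.

24.33%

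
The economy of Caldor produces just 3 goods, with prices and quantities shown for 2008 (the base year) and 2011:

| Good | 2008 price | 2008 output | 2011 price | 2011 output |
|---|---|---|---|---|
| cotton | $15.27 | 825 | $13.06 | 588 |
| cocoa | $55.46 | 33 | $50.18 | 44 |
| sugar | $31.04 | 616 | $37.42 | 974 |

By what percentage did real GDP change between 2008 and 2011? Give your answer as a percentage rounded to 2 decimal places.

24.15%

Real GDP 2008 = Nominal GDP 2008 = 15.27·825 + 55.46·33 + 31.04·616 = 33548.57.
Real GDP 2011 (at 2008 prices) = 15.27·588 + 55.46·44 + 31.04·974 = 41651.96.
Real growth = 41651.96/33548.57 − 1 = 0.2415.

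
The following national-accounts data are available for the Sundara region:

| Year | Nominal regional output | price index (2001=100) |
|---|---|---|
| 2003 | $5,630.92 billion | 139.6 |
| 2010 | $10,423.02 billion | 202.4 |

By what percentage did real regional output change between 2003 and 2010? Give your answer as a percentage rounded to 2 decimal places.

Real regional output 2003 = 5630.92 / 1.396 = 4033.61.
Real regional output 2010 = 10423.02 / 2.024 = 5149.71.
Real growth = 5149.71 / 4033.61 − 1 = 0.2767.

27.67%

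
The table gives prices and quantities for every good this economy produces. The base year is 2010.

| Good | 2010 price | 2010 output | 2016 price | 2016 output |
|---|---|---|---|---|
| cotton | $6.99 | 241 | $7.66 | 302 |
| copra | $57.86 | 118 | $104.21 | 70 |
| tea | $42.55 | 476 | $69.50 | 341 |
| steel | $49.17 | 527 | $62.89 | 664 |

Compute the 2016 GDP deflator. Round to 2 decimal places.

140.79

Nominal GDP 2016 = 7.66·302 + 104.21·70 + 69.50·341 + 62.89·664 = 75066.48.
Real GDP 2016 (at 2010 prices) = 6.99·302 + 57.86·70 + 42.55·341 + 49.17·664 = 53319.61.
Deflator = Nominal/Real × 100 = 75066.48/53319.61 × 100 = 140.786.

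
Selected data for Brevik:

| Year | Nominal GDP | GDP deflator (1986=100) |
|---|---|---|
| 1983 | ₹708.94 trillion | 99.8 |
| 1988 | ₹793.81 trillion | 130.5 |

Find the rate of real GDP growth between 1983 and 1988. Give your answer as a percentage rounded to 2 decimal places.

-14.37%

Real GDP 1983 = 708.94 / 0.998 = 710.36.
Real GDP 1988 = 793.81 / 1.305 = 608.28.
Real growth = 608.28 / 710.36 − 1 = -0.1437.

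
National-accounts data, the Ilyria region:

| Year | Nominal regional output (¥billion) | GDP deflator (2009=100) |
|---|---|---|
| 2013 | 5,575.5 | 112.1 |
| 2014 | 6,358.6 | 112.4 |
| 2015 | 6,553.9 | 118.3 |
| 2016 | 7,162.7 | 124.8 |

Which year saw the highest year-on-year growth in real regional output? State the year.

2014: real = 6358.6/1.124 = 5657.12; growth vs 2013 (4973.68) = 13.74%.
2015: real = 6553.9/1.183 = 5540.07; growth vs 2014 (5657.12) = -2.07%.
2016: real = 7162.7/1.248 = 5739.34; growth vs 2015 (5540.07) = 3.60%.

2014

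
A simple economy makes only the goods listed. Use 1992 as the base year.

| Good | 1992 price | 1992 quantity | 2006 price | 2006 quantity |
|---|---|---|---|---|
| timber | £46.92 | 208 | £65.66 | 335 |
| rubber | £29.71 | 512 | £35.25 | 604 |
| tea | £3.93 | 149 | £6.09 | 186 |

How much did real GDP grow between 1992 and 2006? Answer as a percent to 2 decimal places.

34.58%

Real GDP 1992 = Nominal GDP 1992 = 46.92·208 + 29.71·512 + 3.93·149 = 25556.45.
Real GDP 2006 (at 1992 prices) = 46.92·335 + 29.71·604 + 3.93·186 = 34394.02.
Real growth = 34394.02/25556.45 − 1 = 0.3458.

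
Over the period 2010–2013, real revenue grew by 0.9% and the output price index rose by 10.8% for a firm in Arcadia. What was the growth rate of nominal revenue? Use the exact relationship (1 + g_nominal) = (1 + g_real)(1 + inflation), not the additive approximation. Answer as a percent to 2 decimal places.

(1 + g_nom) = (1 + g_real)(1 + π) = 1.0090 × 1.1080 = 1.11797.

11.80%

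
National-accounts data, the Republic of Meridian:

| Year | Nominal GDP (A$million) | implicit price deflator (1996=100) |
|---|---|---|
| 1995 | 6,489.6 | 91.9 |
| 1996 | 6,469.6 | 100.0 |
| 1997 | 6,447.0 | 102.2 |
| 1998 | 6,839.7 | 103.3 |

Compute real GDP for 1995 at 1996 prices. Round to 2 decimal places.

Real GDP 1995 = 6489.6 / 0.919 = 7061.59.

A$7,061.59 million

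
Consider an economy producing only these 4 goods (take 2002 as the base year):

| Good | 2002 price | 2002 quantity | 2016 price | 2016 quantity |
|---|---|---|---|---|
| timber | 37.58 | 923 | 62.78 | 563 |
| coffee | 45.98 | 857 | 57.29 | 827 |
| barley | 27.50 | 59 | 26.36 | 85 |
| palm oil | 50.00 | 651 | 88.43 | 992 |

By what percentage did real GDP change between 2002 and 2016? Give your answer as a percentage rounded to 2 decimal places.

2.64%

Real GDP 2002 = Nominal GDP 2002 = 37.58·923 + 45.98·857 + 27.50·59 + 50.00·651 = 108263.70.
Real GDP 2016 (at 2002 prices) = 37.58·563 + 45.98·827 + 27.50·85 + 50.00·992 = 111120.50.
Real growth = 111120.50/108263.70 − 1 = 0.0264.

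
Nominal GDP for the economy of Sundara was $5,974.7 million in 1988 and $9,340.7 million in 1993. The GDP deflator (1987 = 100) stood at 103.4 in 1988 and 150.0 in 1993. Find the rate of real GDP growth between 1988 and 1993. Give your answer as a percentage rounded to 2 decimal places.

Deflate each year: 1988 → 5974.7/1.034 = 5778.24; 1993 → 9340.7/1.500 = 6227.13.
So real GDP changed by 6227.13/5778.24 − 1 = 0.0777, i.e. 7.77%.

7.77%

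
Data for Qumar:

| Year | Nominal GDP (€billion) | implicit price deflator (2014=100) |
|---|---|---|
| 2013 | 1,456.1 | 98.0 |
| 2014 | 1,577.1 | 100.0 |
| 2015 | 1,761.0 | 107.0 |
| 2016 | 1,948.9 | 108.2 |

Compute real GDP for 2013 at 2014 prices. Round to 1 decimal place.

Real GDP 2013 = 1456.1 / 0.980 = 1485.82.

€1,485.8 billion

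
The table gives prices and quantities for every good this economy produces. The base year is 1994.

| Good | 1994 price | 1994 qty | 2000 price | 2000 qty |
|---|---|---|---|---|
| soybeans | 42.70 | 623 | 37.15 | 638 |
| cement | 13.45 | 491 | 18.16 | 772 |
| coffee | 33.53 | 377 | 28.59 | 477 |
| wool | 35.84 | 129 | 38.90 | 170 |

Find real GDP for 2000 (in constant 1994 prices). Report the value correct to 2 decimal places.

59712.61

Real GDP 2000 = Σ (p_1994 × q_2000) = 42.70·638 + 13.45·772 + 33.53·477 + 35.84·170 = 59712.61.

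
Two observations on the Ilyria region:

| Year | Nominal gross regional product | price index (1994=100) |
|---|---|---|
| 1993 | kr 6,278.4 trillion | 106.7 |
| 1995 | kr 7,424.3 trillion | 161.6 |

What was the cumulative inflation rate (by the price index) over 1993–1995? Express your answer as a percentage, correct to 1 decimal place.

Price-level change = 161.6 / 106.7 − 1 = 0.5145.

51.5%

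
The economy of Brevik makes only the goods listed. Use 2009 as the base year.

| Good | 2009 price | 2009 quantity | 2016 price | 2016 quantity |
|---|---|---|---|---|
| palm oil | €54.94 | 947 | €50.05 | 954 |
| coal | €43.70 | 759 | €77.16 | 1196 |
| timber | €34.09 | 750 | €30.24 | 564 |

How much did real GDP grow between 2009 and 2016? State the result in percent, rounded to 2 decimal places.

11.86%

Real GDP 2009 = Nominal GDP 2009 = 54.94·947 + 43.70·759 + 34.09·750 = 110763.98.
Real GDP 2016 (at 2009 prices) = 54.94·954 + 43.70·1196 + 34.09·564 = 123904.72.
Real growth = 123904.72/110763.98 − 1 = 0.1186.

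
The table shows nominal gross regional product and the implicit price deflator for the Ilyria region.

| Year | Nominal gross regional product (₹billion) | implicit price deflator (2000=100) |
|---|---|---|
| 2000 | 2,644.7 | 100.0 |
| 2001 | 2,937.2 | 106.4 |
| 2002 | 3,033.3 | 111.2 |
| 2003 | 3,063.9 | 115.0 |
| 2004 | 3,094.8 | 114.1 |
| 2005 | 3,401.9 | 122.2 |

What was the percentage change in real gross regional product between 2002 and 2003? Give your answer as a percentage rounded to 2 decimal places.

Real gross regional product 2002 = 3033.3/1.112 = 2727.79.
Real gross regional product 2003 = 3063.9/1.150 = 2664.26.
Change = 2664.26/2727.79 − 1 = -0.0233.

-2.33%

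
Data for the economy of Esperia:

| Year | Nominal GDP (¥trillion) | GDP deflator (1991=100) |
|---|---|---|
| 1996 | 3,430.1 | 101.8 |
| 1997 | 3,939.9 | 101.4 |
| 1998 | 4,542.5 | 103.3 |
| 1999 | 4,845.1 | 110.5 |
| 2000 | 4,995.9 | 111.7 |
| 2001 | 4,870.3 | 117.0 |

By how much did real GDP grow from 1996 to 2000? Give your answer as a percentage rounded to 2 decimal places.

32.74%

Real GDP 1996 = 3430.1/1.018 = 3369.45.
Real GDP 2000 = 4995.9/1.117 = 4472.61.
Change = 4472.61/3369.45 − 1 = 0.3274.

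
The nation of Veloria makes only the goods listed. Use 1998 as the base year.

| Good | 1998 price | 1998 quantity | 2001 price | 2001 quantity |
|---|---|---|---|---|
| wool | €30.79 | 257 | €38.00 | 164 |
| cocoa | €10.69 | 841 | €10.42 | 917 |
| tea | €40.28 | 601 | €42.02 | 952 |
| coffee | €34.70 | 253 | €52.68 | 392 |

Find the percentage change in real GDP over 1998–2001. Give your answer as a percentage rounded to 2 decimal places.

Real GDP 1998 = Nominal GDP 1998 = 30.79·257 + 10.69·841 + 40.28·601 + 34.70·253 = 49890.70.
Real GDP 2001 (at 1998 prices) = 30.79·164 + 10.69·917 + 40.28·952 + 34.70·392 = 66801.25.
Real growth = 66801.25/49890.70 − 1 = 0.3390.

33.90%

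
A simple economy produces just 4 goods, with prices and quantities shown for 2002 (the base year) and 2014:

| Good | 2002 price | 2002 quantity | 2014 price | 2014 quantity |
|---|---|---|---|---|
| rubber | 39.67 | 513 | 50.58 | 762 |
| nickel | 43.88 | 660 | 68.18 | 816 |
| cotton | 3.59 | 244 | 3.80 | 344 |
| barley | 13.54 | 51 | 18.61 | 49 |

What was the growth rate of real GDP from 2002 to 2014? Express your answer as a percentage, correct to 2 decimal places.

33.52%

Real GDP 2002 = Nominal GDP 2002 = 39.67·513 + 43.88·660 + 3.59·244 + 13.54·51 = 50878.01.
Real GDP 2014 (at 2002 prices) = 39.67·762 + 43.88·816 + 3.59·344 + 13.54·49 = 67933.04.
Real growth = 67933.04/50878.01 − 1 = 0.3352.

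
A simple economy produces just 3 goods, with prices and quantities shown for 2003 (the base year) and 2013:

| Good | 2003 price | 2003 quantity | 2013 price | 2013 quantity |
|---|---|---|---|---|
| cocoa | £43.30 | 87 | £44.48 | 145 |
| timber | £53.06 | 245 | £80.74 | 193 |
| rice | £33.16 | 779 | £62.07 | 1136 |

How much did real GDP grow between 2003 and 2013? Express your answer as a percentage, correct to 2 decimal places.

Real GDP 2003 = Nominal GDP 2003 = 43.30·87 + 53.06·245 + 33.16·779 = 42598.44.
Real GDP 2013 (at 2003 prices) = 43.30·145 + 53.06·193 + 33.16·1136 = 54188.84.
Real growth = 54188.84/42598.44 − 1 = 0.2721.

27.21%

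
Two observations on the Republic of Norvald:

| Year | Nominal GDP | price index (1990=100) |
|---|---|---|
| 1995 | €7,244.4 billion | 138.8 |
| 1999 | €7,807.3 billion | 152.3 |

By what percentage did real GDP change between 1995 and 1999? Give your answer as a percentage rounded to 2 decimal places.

-1.78%

Deflate each year: 1995 → 7244.4/1.388 = 5219.31; 1999 → 7807.3/1.523 = 5126.26.
So real GDP changed by 5126.26/5219.31 − 1 = -0.0178, i.e. -1.78%.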